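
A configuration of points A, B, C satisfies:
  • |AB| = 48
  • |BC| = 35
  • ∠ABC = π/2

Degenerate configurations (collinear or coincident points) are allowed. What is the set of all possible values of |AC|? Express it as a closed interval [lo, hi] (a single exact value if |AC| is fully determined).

|AB| ∈ {48}
|BC| ∈ {35}
|AC| ∈ {√(3529)}

|AC| = √(3529)  (≈ 59.4054)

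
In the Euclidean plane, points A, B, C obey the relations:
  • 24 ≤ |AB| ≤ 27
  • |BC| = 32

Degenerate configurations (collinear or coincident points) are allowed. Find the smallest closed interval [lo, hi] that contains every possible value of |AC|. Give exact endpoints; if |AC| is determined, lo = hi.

|AC| ∈ [5, 59]  (≈ [5.0000, 59.0000])

|AB| ∈ [24, 27]
|BC| ∈ {32}
|AC| ∈ [5, 59]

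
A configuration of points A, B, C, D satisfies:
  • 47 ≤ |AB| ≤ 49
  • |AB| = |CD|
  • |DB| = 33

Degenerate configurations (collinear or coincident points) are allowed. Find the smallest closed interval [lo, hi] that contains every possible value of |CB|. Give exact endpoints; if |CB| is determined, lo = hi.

|AB| ∈ [47, 49]
|BD| ∈ {33}
|CD| ∈ [47, 49]
|AD| ∈ [14, 82]
|BC| ∈ [14, 82]
|AC| ∈ [0, 131]

|CB| ∈ [14, 82]  (≈ [14.0000, 82.0000])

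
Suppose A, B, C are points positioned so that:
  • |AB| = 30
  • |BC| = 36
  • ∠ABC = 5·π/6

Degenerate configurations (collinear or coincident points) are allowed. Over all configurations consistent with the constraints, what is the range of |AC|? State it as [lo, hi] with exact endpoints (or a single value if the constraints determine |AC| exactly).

|AC| = 6·√(30·√(3) + 61)  (≈ 63.7700)

|AB| ∈ {30}
|BC| ∈ {36}
|AC| ∈ {6·√(30·√(3) + 61)}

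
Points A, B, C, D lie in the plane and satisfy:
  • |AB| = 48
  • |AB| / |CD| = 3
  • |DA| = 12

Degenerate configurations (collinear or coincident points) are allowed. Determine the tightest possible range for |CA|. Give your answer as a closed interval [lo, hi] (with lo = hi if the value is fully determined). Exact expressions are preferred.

|AB| ∈ {48}
|AD| ∈ {12}
|CD| ∈ {16}
|BD| ∈ [36, 60]
|AC| ∈ [4, 28]
|BC| ∈ [20, 76]

|CA| ∈ [4, 28]  (≈ [4.0000, 28.0000])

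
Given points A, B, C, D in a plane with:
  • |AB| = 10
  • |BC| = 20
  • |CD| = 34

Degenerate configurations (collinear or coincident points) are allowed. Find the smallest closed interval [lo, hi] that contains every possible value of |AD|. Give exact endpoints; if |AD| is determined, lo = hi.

|AB| ∈ {10}
|BC| ∈ {20}
|CD| ∈ {34}
|AC| ∈ [10, 30]
|BD| ∈ [14, 54]
|AD| ∈ [4, 64]

|AD| ∈ [4, 64]  (≈ [4.0000, 64.0000])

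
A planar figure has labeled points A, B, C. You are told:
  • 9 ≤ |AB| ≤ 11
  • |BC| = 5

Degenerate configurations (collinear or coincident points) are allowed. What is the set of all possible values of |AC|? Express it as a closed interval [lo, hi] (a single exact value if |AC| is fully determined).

|AB| ∈ [9, 11]
|BC| ∈ {5}
|AC| ∈ [4, 16]

|AC| ∈ [4, 16]  (≈ [4.0000, 16.0000])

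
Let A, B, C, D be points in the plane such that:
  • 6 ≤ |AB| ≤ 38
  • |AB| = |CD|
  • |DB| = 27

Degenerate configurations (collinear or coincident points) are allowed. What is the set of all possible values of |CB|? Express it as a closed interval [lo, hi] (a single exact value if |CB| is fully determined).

|CB| ∈ [0, 65]  (≈ [0.0000, 65.0000])

|AB| ∈ [6, 38]
|BD| ∈ {27}
|CD| ∈ [6, 38]
|AD| ∈ [0, 65]
|BC| ∈ [0, 65]
|AC| ∈ [0, 103]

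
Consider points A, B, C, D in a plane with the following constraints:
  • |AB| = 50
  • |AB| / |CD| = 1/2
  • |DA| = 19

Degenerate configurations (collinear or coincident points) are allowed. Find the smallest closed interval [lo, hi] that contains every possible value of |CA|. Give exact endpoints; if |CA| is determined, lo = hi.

|AB| ∈ {50}
|AD| ∈ {19}
|CD| ∈ {100}
|BD| ∈ [31, 69]
|AC| ∈ [81, 119]
|BC| ∈ [31, 169]

|CA| ∈ [81, 119]  (≈ [81.0000, 119.0000])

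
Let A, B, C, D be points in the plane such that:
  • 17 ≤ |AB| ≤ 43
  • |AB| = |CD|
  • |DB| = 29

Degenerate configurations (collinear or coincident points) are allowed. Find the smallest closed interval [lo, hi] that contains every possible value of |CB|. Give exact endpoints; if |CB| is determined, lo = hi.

|CB| ∈ [0, 72]  (≈ [0.0000, 72.0000])

|AB| ∈ [17, 43]
|BD| ∈ {29}
|CD| ∈ [17, 43]
|AD| ∈ [0, 72]
|BC| ∈ [0, 72]
|AC| ∈ [0, 115]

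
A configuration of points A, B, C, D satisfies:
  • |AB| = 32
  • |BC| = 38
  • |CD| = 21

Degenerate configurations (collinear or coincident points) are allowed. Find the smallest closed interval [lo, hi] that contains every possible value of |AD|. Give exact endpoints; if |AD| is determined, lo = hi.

|AB| ∈ {32}
|BC| ∈ {38}
|CD| ∈ {21}
|AC| ∈ [6, 70]
|BD| ∈ [17, 59]
|AD| ∈ [0, 91]

|AD| ∈ [0, 91]  (≈ [0.0000, 91.0000])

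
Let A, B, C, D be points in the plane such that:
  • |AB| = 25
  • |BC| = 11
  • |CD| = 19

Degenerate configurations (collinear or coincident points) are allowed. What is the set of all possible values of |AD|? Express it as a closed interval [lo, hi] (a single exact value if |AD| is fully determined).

|AD| ∈ [0, 55]  (≈ [0.0000, 55.0000])

|AB| ∈ {25}
|BC| ∈ {11}
|CD| ∈ {19}
|AC| ∈ [14, 36]
|BD| ∈ [8, 30]
|AD| ∈ [0, 55]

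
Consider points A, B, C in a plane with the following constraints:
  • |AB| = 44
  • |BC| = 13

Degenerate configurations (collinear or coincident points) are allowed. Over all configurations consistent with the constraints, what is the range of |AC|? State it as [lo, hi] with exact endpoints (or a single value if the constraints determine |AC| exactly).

|AB| ∈ {44}
|BC| ∈ {13}
|AC| ∈ [31, 57]

|AC| ∈ [31, 57]  (≈ [31.0000, 57.0000])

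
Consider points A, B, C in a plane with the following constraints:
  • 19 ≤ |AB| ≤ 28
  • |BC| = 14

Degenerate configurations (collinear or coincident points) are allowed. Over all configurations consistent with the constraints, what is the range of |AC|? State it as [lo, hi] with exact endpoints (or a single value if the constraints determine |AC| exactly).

|AC| ∈ [5, 42]  (≈ [5.0000, 42.0000])

|AB| ∈ [19, 28]
|BC| ∈ {14}
|AC| ∈ [5, 42]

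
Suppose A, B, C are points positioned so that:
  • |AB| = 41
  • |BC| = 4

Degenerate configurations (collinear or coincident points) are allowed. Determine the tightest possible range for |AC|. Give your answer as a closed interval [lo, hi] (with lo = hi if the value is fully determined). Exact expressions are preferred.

|AB| ∈ {41}
|BC| ∈ {4}
|AC| ∈ [37, 45]

|AC| ∈ [37, 45]  (≈ [37.0000, 45.0000])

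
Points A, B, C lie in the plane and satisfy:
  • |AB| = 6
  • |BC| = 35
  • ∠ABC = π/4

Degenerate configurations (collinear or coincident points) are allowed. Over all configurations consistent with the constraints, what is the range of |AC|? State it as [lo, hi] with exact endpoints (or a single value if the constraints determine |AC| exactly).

|AB| ∈ {6}
|BC| ∈ {35}
|AC| ∈ {√(1261 - 210·√(2))}

|AC| = √(1261 - 210·√(2))  (≈ 31.0486)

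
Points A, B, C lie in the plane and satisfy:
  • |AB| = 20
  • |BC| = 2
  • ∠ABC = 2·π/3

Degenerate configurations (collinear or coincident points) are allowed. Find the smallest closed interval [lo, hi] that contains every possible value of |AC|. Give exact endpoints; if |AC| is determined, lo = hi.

|AB| ∈ {20}
|BC| ∈ {2}
|AC| ∈ {2·√(111)}

|AC| = 2·√(111)  (≈ 21.0713)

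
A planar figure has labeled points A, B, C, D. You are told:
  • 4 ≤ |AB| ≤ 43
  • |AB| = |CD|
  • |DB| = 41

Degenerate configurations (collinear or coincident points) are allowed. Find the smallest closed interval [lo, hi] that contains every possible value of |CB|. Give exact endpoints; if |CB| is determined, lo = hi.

|AB| ∈ [4, 43]
|BD| ∈ {41}
|CD| ∈ [4, 43]
|AD| ∈ [0, 84]
|BC| ∈ [0, 84]
|AC| ∈ [0, 127]

|CB| ∈ [0, 84]  (≈ [0.0000, 84.0000])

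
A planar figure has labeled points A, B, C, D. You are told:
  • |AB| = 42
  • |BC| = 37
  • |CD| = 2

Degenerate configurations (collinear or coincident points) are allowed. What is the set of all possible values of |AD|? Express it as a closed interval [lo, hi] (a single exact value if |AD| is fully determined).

|AD| ∈ [3, 81]  (≈ [3.0000, 81.0000])

|AB| ∈ {42}
|BC| ∈ {37}
|CD| ∈ {2}
|AC| ∈ [5, 79]
|BD| ∈ [35, 39]
|AD| ∈ [3, 81]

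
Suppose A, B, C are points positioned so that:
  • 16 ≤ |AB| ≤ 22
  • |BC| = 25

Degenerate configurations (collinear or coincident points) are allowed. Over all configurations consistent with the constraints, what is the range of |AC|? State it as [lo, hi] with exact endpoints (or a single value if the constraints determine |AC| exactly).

|AC| ∈ [3, 47]  (≈ [3.0000, 47.0000])

|AB| ∈ [16, 22]
|BC| ∈ {25}
|AC| ∈ [3, 47]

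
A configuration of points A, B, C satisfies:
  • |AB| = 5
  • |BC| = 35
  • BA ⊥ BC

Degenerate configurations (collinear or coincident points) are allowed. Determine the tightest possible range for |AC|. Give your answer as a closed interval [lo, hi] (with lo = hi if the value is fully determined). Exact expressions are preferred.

|AC| = 25·√(2)  (≈ 35.3553)

|AB| ∈ {5}
|BC| ∈ {35}
|AC| ∈ {25·√(2)}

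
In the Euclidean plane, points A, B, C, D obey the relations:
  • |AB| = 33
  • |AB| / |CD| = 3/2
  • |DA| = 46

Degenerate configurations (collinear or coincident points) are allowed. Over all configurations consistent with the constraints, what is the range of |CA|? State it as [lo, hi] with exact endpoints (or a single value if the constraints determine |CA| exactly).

|AB| ∈ {33}
|AD| ∈ {46}
|CD| ∈ {22}
|BD| ∈ [13, 79]
|AC| ∈ [24, 68]
|BC| ∈ [0, 101]

|CA| ∈ [24, 68]  (≈ [24.0000, 68.0000])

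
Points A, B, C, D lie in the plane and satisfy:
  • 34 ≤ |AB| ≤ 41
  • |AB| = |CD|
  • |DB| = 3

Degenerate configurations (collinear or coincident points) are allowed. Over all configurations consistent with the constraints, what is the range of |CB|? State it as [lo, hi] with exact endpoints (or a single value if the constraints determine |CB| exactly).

|AB| ∈ [34, 41]
|BD| ∈ {3}
|CD| ∈ [34, 41]
|AD| ∈ [31, 44]
|BC| ∈ [31, 44]
|AC| ∈ [0, 85]

|CB| ∈ [31, 44]  (≈ [31.0000, 44.0000])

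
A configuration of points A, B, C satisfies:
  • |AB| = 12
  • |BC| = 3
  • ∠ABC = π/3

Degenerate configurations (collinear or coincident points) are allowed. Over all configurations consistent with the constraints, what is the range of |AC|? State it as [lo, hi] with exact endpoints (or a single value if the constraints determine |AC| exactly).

|AB| ∈ {12}
|BC| ∈ {3}
|AC| ∈ {3·√(13)}

|AC| = 3·√(13)  (≈ 10.8167)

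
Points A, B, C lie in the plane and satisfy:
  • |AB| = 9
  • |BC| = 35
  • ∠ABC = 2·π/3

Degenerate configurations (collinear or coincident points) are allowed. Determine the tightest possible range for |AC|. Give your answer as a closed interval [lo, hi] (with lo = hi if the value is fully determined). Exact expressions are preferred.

|AC| = √(1621)  (≈ 40.2616)

|AB| ∈ {9}
|BC| ∈ {35}
|AC| ∈ {√(1621)}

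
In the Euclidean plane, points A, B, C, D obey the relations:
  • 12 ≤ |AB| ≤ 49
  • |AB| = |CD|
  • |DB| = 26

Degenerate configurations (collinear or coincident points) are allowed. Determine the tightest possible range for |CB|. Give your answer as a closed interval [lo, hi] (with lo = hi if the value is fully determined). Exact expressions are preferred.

|AB| ∈ [12, 49]
|BD| ∈ {26}
|CD| ∈ [12, 49]
|AD| ∈ [0, 75]
|BC| ∈ [0, 75]
|AC| ∈ [0, 124]

|CB| ∈ [0, 75]  (≈ [0.0000, 75.0000])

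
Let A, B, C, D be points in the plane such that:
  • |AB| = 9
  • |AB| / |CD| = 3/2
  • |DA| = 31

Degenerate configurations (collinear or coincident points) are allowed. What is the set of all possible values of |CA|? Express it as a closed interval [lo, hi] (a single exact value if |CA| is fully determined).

|CA| ∈ [25, 37]  (≈ [25.0000, 37.0000])

|AB| ∈ {9}
|AD| ∈ {31}
|CD| ∈ {6}
|BD| ∈ [22, 40]
|AC| ∈ [25, 37]
|BC| ∈ [16, 46]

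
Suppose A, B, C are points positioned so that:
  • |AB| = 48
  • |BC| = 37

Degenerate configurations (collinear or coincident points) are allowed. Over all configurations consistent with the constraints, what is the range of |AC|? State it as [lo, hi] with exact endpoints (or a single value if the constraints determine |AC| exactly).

|AC| ∈ [11, 85]  (≈ [11.0000, 85.0000])

|AB| ∈ {48}
|BC| ∈ {37}
|AC| ∈ [11, 85]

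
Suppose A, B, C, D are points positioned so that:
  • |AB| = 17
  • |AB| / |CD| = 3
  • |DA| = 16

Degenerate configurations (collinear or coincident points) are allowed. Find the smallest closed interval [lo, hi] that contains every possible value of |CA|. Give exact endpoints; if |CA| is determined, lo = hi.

|CA| ∈ [31/3, 65/3]  (≈ [10.3333, 21.6667])

|AB| ∈ {17}
|AD| ∈ {16}
|CD| ∈ {17/3}
|BD| ∈ [1, 33]
|AC| ∈ [31/3, 65/3]
|BC| ∈ [0, 116/3]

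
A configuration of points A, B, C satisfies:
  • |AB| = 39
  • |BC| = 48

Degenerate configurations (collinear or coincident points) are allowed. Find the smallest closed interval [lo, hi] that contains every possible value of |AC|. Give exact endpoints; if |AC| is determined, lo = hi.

|AC| ∈ [9, 87]  (≈ [9.0000, 87.0000])

|AB| ∈ {39}
|BC| ∈ {48}
|AC| ∈ [9, 87]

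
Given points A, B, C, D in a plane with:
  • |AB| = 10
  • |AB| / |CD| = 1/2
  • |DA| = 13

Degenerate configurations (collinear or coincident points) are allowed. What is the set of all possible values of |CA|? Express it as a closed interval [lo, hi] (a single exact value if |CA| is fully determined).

|CA| ∈ [7, 33]  (≈ [7.0000, 33.0000])

|AB| ∈ {10}
|AD| ∈ {13}
|CD| ∈ {20}
|BD| ∈ [3, 23]
|AC| ∈ [7, 33]
|BC| ∈ [0, 43]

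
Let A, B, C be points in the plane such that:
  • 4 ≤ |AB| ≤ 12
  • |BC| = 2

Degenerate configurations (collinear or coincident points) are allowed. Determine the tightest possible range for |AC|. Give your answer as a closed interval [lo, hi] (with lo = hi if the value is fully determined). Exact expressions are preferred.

|AB| ∈ [4, 12]
|BC| ∈ {2}
|AC| ∈ [2, 14]

|AC| ∈ [2, 14]  (≈ [2.0000, 14.0000])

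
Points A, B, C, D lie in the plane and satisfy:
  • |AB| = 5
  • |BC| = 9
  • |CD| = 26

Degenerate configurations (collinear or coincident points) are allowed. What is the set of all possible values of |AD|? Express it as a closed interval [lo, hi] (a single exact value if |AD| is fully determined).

|AD| ∈ [12, 40]  (≈ [12.0000, 40.0000])

|AB| ∈ {5}
|BC| ∈ {9}
|CD| ∈ {26}
|AC| ∈ [4, 14]
|BD| ∈ [17, 35]
|AD| ∈ [12, 40]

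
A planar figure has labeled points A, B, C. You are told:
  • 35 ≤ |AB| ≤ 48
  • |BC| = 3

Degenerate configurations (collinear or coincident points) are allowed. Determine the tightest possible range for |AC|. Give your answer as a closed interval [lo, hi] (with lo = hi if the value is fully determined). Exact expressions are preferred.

|AB| ∈ [35, 48]
|BC| ∈ {3}
|AC| ∈ [32, 51]

|AC| ∈ [32, 51]  (≈ [32.0000, 51.0000])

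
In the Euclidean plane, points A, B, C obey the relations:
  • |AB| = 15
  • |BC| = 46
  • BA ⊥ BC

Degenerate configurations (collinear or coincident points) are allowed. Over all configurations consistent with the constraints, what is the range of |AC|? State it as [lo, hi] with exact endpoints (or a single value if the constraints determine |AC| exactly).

|AB| ∈ {15}
|BC| ∈ {46}
|AC| ∈ {√(2341)}

|AC| = √(2341)  (≈ 48.3839)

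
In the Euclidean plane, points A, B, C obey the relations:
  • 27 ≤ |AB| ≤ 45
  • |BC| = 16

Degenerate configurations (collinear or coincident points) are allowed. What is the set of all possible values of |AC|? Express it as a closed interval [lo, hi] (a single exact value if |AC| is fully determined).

|AC| ∈ [11, 61]  (≈ [11.0000, 61.0000])

|AB| ∈ [27, 45]
|BC| ∈ {16}
|AC| ∈ [11, 61]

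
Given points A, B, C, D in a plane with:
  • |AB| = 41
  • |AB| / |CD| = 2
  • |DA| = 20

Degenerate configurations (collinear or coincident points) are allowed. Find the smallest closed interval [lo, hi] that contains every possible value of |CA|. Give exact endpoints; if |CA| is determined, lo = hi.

|AB| ∈ {41}
|AD| ∈ {20}
|CD| ∈ {41/2}
|BD| ∈ [21, 61]
|AC| ∈ [1/2, 81/2]
|BC| ∈ [1/2, 163/2]

|CA| ∈ [1/2, 81/2]  (≈ [0.5000, 40.5000])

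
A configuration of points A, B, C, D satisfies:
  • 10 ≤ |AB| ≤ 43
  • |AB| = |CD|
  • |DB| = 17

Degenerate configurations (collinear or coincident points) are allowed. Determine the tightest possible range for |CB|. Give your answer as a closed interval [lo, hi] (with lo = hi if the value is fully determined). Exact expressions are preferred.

|AB| ∈ [10, 43]
|BD| ∈ {17}
|CD| ∈ [10, 43]
|AD| ∈ [0, 60]
|BC| ∈ [0, 60]
|AC| ∈ [0, 103]

|CB| ∈ [0, 60]  (≈ [0.0000, 60.0000])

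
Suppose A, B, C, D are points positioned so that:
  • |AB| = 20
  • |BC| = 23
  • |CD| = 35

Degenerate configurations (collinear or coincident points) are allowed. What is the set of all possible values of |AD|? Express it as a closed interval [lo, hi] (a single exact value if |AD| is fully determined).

|AD| ∈ [0, 78]  (≈ [0.0000, 78.0000])

|AB| ∈ {20}
|BC| ∈ {23}
|CD| ∈ {35}
|AC| ∈ [3, 43]
|BD| ∈ [12, 58]
|AD| ∈ [0, 78]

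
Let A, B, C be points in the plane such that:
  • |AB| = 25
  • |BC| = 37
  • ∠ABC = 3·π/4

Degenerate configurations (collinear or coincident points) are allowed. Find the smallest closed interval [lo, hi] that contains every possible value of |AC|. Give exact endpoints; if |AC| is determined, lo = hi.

|AB| ∈ {25}
|BC| ∈ {37}
|AC| ∈ {√(925·√(2) + 1994)}

|AC| = √(925·√(2) + 1994)  (≈ 57.4643)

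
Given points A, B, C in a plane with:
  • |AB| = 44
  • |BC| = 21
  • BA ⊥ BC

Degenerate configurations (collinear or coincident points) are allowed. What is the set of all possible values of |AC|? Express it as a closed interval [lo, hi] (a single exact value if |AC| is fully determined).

|AC| = √(2377)  (≈ 48.7545)

|AB| ∈ {44}
|BC| ∈ {21}
|AC| ∈ {√(2377)}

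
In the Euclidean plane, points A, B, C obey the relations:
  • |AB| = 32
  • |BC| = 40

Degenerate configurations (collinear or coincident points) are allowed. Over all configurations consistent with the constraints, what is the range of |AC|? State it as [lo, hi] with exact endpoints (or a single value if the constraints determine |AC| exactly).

|AB| ∈ {32}
|BC| ∈ {40}
|AC| ∈ [8, 72]

|AC| ∈ [8, 72]  (≈ [8.0000, 72.0000])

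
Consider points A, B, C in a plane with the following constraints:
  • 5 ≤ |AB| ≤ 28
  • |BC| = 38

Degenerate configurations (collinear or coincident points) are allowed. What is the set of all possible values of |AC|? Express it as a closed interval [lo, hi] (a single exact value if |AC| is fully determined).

|AB| ∈ [5, 28]
|BC| ∈ {38}
|AC| ∈ [10, 66]

|AC| ∈ [10, 66]  (≈ [10.0000, 66.0000])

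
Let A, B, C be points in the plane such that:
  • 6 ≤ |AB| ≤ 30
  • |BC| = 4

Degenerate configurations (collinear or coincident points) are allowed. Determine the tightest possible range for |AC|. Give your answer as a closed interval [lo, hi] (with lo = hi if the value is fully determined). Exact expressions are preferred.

|AB| ∈ [6, 30]
|BC| ∈ {4}
|AC| ∈ [2, 34]

|AC| ∈ [2, 34]  (≈ [2.0000, 34.0000])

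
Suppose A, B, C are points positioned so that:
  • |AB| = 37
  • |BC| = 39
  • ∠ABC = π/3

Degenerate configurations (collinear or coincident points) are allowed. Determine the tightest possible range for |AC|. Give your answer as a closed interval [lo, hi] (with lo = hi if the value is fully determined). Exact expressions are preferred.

|AC| = √(1447)  (≈ 38.0395)

|AB| ∈ {37}
|BC| ∈ {39}
|AC| ∈ {√(1447)}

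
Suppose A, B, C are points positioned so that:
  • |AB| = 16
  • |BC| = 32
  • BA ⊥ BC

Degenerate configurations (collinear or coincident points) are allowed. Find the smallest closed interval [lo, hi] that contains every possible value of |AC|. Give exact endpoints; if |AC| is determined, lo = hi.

|AB| ∈ {16}
|BC| ∈ {32}
|AC| ∈ {16·√(5)}

|AC| = 16·√(5)  (≈ 35.7771)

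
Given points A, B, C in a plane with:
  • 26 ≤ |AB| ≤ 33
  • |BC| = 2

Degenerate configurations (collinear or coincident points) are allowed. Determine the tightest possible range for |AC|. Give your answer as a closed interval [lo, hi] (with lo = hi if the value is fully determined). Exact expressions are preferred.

|AC| ∈ [24, 35]  (≈ [24.0000, 35.0000])

|AB| ∈ [26, 33]
|BC| ∈ {2}
|AC| ∈ [24, 35]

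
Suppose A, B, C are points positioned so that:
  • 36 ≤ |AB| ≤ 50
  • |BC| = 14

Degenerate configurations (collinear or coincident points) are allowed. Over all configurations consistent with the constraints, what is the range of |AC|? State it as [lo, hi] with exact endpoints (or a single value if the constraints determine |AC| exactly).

|AC| ∈ [22, 64]  (≈ [22.0000, 64.0000])

|AB| ∈ [36, 50]
|BC| ∈ {14}
|AC| ∈ [22, 64]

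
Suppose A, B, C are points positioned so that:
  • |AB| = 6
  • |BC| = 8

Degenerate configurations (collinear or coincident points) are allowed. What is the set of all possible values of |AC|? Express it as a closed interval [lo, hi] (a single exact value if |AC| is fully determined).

|AC| ∈ [2, 14]  (≈ [2.0000, 14.0000])

|AB| ∈ {6}
|BC| ∈ {8}
|AC| ∈ [2, 14]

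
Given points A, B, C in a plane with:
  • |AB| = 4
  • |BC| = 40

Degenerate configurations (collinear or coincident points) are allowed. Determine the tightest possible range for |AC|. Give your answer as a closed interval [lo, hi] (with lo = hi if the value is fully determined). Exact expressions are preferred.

|AB| ∈ {4}
|BC| ∈ {40}
|AC| ∈ [36, 44]

|AC| ∈ [36, 44]  (≈ [36.0000, 44.0000])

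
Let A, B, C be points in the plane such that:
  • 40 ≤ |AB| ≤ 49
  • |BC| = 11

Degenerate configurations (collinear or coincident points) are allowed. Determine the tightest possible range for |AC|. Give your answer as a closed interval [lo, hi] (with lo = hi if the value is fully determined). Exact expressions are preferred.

|AC| ∈ [29, 60]  (≈ [29.0000, 60.0000])

|AB| ∈ [40, 49]
|BC| ∈ {11}
|AC| ∈ [29, 60]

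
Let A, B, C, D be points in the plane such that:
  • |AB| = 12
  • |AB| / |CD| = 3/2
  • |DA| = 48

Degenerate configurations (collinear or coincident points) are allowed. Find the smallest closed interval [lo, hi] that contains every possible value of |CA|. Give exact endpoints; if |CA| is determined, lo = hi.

|AB| ∈ {12}
|AD| ∈ {48}
|CD| ∈ {8}
|BD| ∈ [36, 60]
|AC| ∈ [40, 56]
|BC| ∈ [28, 68]

|CA| ∈ [40, 56]  (≈ [40.0000, 56.0000])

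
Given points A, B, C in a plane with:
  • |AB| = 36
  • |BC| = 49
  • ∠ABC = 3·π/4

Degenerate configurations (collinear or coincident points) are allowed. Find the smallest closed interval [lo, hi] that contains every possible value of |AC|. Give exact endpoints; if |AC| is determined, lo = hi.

|AC| = √(1764·√(2) + 3697)  (≈ 78.6872)

|AB| ∈ {36}
|BC| ∈ {49}
|AC| ∈ {√(1764·√(2) + 3697)}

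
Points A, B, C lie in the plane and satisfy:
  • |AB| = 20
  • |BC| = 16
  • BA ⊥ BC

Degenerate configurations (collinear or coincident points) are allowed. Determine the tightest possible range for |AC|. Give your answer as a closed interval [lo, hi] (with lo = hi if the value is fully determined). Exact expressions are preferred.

|AB| ∈ {20}
|BC| ∈ {16}
|AC| ∈ {4·√(41)}

|AC| = 4·√(41)  (≈ 25.6125)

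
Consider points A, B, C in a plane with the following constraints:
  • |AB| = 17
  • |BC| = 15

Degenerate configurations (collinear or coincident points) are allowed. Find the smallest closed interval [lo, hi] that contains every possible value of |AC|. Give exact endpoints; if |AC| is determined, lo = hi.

|AB| ∈ {17}
|BC| ∈ {15}
|AC| ∈ [2, 32]

|AC| ∈ [2, 32]  (≈ [2.0000, 32.0000])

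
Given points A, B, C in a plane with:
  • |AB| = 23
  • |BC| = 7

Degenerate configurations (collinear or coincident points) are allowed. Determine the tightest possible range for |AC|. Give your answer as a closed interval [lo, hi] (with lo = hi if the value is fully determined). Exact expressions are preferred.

|AB| ∈ {23}
|BC| ∈ {7}
|AC| ∈ [16, 30]

|AC| ∈ [16, 30]  (≈ [16.0000, 30.0000])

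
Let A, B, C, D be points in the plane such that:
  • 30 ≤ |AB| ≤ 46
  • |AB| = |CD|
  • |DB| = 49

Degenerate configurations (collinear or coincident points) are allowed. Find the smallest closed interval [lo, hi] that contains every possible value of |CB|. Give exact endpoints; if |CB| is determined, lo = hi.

|CB| ∈ [3, 95]  (≈ [3.0000, 95.0000])

|AB| ∈ [30, 46]
|BD| ∈ {49}
|CD| ∈ [30, 46]
|AD| ∈ [3, 95]
|BC| ∈ [3, 95]
|AC| ∈ [0, 141]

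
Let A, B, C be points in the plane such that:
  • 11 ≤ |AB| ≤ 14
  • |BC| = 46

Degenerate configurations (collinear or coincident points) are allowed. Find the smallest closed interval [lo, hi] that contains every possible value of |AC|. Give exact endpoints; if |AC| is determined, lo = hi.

|AB| ∈ [11, 14]
|BC| ∈ {46}
|AC| ∈ [32, 60]

|AC| ∈ [32, 60]  (≈ [32.0000, 60.0000])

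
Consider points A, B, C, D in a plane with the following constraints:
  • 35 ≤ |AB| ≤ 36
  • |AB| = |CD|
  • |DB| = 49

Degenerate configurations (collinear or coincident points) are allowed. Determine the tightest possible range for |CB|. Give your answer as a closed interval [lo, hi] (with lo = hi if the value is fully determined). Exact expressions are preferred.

|CB| ∈ [13, 85]  (≈ [13.0000, 85.0000])

|AB| ∈ [35, 36]
|BD| ∈ {49}
|CD| ∈ [35, 36]
|AD| ∈ [13, 85]
|BC| ∈ [13, 85]
|AC| ∈ [0, 121]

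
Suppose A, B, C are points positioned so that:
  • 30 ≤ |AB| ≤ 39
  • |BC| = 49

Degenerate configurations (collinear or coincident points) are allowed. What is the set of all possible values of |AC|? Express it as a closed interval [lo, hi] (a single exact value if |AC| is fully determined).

|AB| ∈ [30, 39]
|BC| ∈ {49}
|AC| ∈ [10, 88]

|AC| ∈ [10, 88]  (≈ [10.0000, 88.0000])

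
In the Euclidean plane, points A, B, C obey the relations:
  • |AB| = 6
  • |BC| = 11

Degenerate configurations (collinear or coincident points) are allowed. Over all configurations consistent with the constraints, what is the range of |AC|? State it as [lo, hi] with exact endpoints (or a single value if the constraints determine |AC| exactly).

|AC| ∈ [5, 17]  (≈ [5.0000, 17.0000])

|AB| ∈ {6}
|BC| ∈ {11}
|AC| ∈ [5, 17]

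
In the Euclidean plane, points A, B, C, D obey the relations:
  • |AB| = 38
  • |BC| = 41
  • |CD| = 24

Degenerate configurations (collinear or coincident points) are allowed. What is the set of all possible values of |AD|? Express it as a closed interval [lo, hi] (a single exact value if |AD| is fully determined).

|AB| ∈ {38}
|BC| ∈ {41}
|CD| ∈ {24}
|AC| ∈ [3, 79]
|BD| ∈ [17, 65]
|AD| ∈ [0, 103]

|AD| ∈ [0, 103]  (≈ [0.0000, 103.0000])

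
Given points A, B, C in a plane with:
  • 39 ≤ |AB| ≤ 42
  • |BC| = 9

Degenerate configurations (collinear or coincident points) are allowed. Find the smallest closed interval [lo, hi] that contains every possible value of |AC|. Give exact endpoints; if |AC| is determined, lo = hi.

|AB| ∈ [39, 42]
|BC| ∈ {9}
|AC| ∈ [30, 51]

|AC| ∈ [30, 51]  (≈ [30.0000, 51.0000])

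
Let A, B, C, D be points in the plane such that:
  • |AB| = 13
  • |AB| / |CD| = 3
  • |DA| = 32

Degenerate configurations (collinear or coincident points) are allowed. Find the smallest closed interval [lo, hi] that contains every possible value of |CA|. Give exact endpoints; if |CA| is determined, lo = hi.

|AB| ∈ {13}
|AD| ∈ {32}
|CD| ∈ {13/3}
|BD| ∈ [19, 45]
|AC| ∈ [83/3, 109/3]
|BC| ∈ [44/3, 148/3]

|CA| ∈ [83/3, 109/3]  (≈ [27.6667, 36.3333])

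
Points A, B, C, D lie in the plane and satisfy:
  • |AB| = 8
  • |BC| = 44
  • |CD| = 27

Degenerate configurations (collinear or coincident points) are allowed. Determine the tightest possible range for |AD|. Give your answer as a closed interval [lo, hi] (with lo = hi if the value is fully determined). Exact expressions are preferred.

|AD| ∈ [9, 79]  (≈ [9.0000, 79.0000])

|AB| ∈ {8}
|BC| ∈ {44}
|CD| ∈ {27}
|AC| ∈ [36, 52]
|BD| ∈ [17, 71]
|AD| ∈ [9, 79]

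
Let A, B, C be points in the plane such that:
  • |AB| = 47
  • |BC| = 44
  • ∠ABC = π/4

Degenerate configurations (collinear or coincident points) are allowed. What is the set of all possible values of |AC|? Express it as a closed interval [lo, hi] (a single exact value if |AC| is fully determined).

|AC| = √(4145 - 2068·√(2))  (≈ 34.9343)

|AB| ∈ {47}
|BC| ∈ {44}
|AC| ∈ {√(4145 - 2068·√(2))}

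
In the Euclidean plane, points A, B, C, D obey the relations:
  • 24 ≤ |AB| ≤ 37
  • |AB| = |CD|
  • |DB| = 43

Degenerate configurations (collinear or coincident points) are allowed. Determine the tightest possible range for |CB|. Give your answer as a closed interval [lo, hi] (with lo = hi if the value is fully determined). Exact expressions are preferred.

|CB| ∈ [6, 80]  (≈ [6.0000, 80.0000])

|AB| ∈ [24, 37]
|BD| ∈ {43}
|CD| ∈ [24, 37]
|AD| ∈ [6, 80]
|BC| ∈ [6, 80]
|AC| ∈ [0, 117]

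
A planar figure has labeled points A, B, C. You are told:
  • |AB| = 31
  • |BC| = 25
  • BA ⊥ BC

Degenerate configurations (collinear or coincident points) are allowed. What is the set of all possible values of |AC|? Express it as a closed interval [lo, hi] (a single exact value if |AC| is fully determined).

|AC| = √(1586)  (≈ 39.8246)

|AB| ∈ {31}
|BC| ∈ {25}
|AC| ∈ {√(1586)}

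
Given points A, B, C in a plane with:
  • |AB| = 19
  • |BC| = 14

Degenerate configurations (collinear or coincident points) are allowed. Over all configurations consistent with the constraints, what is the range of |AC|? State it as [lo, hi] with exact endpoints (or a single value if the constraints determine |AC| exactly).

|AC| ∈ [5, 33]  (≈ [5.0000, 33.0000])

|AB| ∈ {19}
|BC| ∈ {14}
|AC| ∈ [5, 33]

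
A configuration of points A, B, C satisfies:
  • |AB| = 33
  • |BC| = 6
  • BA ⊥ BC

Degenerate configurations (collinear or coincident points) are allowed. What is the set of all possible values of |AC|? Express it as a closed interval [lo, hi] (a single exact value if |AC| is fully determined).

|AC| = 15·√(5)  (≈ 33.5410)

|AB| ∈ {33}
|BC| ∈ {6}
|AC| ∈ {15·√(5)}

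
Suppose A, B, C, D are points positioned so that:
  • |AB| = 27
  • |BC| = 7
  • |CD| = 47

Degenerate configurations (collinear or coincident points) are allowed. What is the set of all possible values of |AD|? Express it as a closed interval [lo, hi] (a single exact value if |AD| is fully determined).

|AB| ∈ {27}
|BC| ∈ {7}
|CD| ∈ {47}
|AC| ∈ [20, 34]
|BD| ∈ [40, 54]
|AD| ∈ [13, 81]

|AD| ∈ [13, 81]  (≈ [13.0000, 81.0000])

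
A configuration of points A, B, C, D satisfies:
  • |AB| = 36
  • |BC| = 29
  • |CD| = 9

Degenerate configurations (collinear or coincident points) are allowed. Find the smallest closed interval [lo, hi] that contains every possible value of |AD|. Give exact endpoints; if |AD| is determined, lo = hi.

|AD| ∈ [0, 74]  (≈ [0.0000, 74.0000])

|AB| ∈ {36}
|BC| ∈ {29}
|CD| ∈ {9}
|AC| ∈ [7, 65]
|BD| ∈ [20, 38]
|AD| ∈ [0, 74]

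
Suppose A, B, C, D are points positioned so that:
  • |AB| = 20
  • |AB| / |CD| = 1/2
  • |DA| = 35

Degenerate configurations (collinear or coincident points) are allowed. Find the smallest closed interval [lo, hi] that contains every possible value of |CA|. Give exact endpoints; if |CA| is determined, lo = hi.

|AB| ∈ {20}
|AD| ∈ {35}
|CD| ∈ {40}
|BD| ∈ [15, 55]
|AC| ∈ [5, 75]
|BC| ∈ [0, 95]

|CA| ∈ [5, 75]  (≈ [5.0000, 75.0000])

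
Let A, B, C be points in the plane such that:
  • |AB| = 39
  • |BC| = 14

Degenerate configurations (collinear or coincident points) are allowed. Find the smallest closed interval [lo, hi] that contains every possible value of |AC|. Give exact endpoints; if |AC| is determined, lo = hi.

|AC| ∈ [25, 53]  (≈ [25.0000, 53.0000])

|AB| ∈ {39}
|BC| ∈ {14}
|AC| ∈ [25, 53]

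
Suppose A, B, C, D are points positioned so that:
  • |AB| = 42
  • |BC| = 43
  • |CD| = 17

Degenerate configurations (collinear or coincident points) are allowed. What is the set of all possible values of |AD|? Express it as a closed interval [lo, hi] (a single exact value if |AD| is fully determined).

|AD| ∈ [0, 102]  (≈ [0.0000, 102.0000])

|AB| ∈ {42}
|BC| ∈ {43}
|CD| ∈ {17}
|AC| ∈ [1, 85]
|BD| ∈ [26, 60]
|AD| ∈ [0, 102]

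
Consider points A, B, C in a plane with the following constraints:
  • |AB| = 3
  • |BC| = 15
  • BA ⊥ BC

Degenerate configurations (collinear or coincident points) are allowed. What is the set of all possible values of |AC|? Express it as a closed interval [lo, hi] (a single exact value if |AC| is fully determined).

|AB| ∈ {3}
|BC| ∈ {15}
|AC| ∈ {3·√(26)}

|AC| = 3·√(26)  (≈ 15.2971)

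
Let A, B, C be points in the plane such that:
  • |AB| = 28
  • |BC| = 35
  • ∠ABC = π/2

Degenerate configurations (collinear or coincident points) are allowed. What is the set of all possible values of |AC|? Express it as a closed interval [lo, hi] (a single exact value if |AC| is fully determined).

|AC| = 7·√(41)  (≈ 44.8219)

|AB| ∈ {28}
|BC| ∈ {35}
|AC| ∈ {7·√(41)}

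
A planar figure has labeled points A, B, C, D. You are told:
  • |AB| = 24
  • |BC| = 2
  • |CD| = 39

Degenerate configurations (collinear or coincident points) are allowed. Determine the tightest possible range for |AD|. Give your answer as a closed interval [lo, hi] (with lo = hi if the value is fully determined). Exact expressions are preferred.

|AD| ∈ [13, 65]  (≈ [13.0000, 65.0000])

|AB| ∈ {24}
|BC| ∈ {2}
|CD| ∈ {39}
|AC| ∈ [22, 26]
|BD| ∈ [37, 41]
|AD| ∈ [13, 65]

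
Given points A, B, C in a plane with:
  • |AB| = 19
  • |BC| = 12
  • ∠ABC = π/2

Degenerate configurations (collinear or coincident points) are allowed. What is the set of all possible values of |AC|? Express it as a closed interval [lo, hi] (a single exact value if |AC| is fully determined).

|AC| = √(505)  (≈ 22.4722)

|AB| ∈ {19}
|BC| ∈ {12}
|AC| ∈ {√(505)}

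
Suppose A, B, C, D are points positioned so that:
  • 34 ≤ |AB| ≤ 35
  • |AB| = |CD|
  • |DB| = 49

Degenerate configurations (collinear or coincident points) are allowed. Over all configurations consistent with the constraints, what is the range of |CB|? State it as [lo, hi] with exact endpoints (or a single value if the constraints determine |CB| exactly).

|CB| ∈ [14, 84]  (≈ [14.0000, 84.0000])

|AB| ∈ [34, 35]
|BD| ∈ {49}
|CD| ∈ [34, 35]
|AD| ∈ [14, 84]
|BC| ∈ [14, 84]
|AC| ∈ [0, 119]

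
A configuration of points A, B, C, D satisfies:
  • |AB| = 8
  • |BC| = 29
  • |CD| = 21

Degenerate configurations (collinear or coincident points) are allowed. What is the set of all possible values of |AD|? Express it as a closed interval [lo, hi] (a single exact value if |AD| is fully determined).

|AB| ∈ {8}
|BC| ∈ {29}
|CD| ∈ {21}
|AC| ∈ [21, 37]
|BD| ∈ [8, 50]
|AD| ∈ [0, 58]

|AD| ∈ [0, 58]  (≈ [0.0000, 58.0000])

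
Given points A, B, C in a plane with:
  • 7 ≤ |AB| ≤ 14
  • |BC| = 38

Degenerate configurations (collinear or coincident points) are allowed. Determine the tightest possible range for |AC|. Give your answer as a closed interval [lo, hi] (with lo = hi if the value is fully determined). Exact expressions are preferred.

|AB| ∈ [7, 14]
|BC| ∈ {38}
|AC| ∈ [24, 52]

|AC| ∈ [24, 52]  (≈ [24.0000, 52.0000])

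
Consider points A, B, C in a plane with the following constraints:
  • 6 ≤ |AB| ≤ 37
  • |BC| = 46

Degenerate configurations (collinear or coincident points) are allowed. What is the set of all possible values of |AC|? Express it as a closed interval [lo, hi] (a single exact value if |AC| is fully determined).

|AC| ∈ [9, 83]  (≈ [9.0000, 83.0000])

|AB| ∈ [6, 37]
|BC| ∈ {46}
|AC| ∈ [9, 83]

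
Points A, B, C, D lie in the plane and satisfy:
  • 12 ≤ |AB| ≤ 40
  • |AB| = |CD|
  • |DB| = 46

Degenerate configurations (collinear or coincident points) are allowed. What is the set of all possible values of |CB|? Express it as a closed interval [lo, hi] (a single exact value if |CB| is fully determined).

|CB| ∈ [6, 86]  (≈ [6.0000, 86.0000])

|AB| ∈ [12, 40]
|BD| ∈ {46}
|CD| ∈ [12, 40]
|AD| ∈ [6, 86]
|BC| ∈ [6, 86]
|AC| ∈ [0, 126]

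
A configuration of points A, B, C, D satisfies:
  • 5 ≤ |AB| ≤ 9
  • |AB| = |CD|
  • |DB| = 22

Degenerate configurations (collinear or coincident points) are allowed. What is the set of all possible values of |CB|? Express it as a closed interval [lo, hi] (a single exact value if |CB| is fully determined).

|CB| ∈ [13, 31]  (≈ [13.0000, 31.0000])

|AB| ∈ [5, 9]
|BD| ∈ {22}
|CD| ∈ [5, 9]
|AD| ∈ [13, 31]
|BC| ∈ [13, 31]
|AC| ∈ [4, 40]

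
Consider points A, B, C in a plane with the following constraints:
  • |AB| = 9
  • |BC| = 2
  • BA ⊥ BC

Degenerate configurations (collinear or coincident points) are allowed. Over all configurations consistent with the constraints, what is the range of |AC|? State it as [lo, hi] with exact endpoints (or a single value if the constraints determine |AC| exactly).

|AB| ∈ {9}
|BC| ∈ {2}
|AC| ∈ {√(85)}

|AC| = √(85)  (≈ 9.2195)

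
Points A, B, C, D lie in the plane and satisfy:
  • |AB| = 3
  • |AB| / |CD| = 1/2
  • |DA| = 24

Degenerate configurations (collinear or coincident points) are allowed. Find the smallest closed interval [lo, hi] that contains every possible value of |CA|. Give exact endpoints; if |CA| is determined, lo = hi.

|CA| ∈ [18, 30]  (≈ [18.0000, 30.0000])

|AB| ∈ {3}
|AD| ∈ {24}
|CD| ∈ {6}
|BD| ∈ [21, 27]
|AC| ∈ [18, 30]
|BC| ∈ [15, 33]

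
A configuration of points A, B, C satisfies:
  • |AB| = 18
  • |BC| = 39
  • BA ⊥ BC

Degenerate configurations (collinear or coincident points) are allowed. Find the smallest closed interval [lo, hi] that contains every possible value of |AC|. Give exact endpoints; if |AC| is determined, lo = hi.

|AC| = 3·√(205)  (≈ 42.9535)

|AB| ∈ {18}
|BC| ∈ {39}
|AC| ∈ {3·√(205)}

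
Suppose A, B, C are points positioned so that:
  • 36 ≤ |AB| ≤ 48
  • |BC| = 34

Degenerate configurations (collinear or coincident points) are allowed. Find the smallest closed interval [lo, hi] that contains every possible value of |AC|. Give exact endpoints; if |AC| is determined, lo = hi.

|AC| ∈ [2, 82]  (≈ [2.0000, 82.0000])

|AB| ∈ [36, 48]
|BC| ∈ {34}
|AC| ∈ [2, 82]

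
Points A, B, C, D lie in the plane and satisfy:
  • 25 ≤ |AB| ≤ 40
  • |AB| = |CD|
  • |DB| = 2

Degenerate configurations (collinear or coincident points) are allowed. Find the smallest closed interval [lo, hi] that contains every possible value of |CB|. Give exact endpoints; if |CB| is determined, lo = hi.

|CB| ∈ [23, 42]  (≈ [23.0000, 42.0000])

|AB| ∈ [25, 40]
|BD| ∈ {2}
|CD| ∈ [25, 40]
|AD| ∈ [23, 42]
|BC| ∈ [23, 42]
|AC| ∈ [0, 82]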